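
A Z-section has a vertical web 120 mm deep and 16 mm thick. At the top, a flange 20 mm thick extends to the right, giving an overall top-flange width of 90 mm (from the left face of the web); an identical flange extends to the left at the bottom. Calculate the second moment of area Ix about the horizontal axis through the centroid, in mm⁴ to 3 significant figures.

Decompose the section into non-overlapping parts with the origin at the bottom-left of its bounding rectangle.
Web: 16 × 120, A = 1 920 mm², y = 60 mm, Ī = 2 304 000 mm⁴.
Top flange (beyond web): 74 × 20, A = 1 480 mm², y = 110 mm, Ī = 49 333 mm⁴.
Bottom flange (beyond web): 74 × 20, A = 1 480 mm², y = 10 mm, Ī = 49 333 mm⁴.
Centroid: ȳ = ΣA·y / ΣA = 60 mm.
Transfer each piece to the horizontal axis through the centroid using Ī + A·d² with d = y − 60:
  web: d = 0 mm → contributes +2 304 000 mm⁴
  top flange (beyond web): d = 50 mm → contributes +3 749 333 mm⁴
  bottom flange (beyond web): d = -50 mm → contributes +3 749 333 mm⁴
Total I = 9 802 667 mm⁴.

Ix ≈ 9.80 × 10⁶ mm⁴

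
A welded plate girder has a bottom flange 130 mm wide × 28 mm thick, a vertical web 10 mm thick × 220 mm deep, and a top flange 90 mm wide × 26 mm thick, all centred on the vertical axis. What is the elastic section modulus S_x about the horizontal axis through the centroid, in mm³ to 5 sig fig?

Split into non-overlapping primitives; take the origin at the lower-left of the bounding box.
Bottom plate: 130 × 28, A = 3 640 mm², y = 14 mm, Ī = 237813.3 mm⁴.
Web plate: 10 × 220, A = 2 200 mm², y = 138 mm, Ī = 8 873 333 mm⁴.
Top plate: 90 × 26, A = 2 340 mm², y = 261 mm, Ī = 131 820 mm⁴.
Centroid: ȳ = ΣA·y / ΣA = 118.0073 mm.
Transfer each piece to the horizontal axis through the centroid using Ī + A·d² with d = y − 118.0073:
  bottom plate: d = -104.0073 mm → contributes +39 613 607 mm⁴
  web plate: d = 19.99267 mm → contributes +9 752 688 mm⁴
  top plate: d = 142.9927 mm → contributes +47 977 571 mm⁴
Total I = 97 343 866 mm⁴.
Extreme fibre distance c = 155.9927 mm; S = I/c = 624028.5 mm³.

S_x ≈ 6.2403 × 10⁵ mm³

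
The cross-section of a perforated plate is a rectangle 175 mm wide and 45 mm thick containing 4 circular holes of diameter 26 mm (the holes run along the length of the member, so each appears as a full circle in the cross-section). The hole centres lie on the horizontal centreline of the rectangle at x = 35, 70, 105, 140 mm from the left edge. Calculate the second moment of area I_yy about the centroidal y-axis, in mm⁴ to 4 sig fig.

Decompose the section into non-overlapping parts with the origin at the bottom-left of its bounding rectangle.
Plate: 175 × 45, A = 7 875 mm², x = 87.5 mm, Ī = 20 097 656 mm⁴.
Hole 1 (subtracted): ⌀26, A = 530.929 mm², x = 35 mm, Ī = 22431.8 mm⁴.
Hole 2 (subtracted): ⌀26, A = 530.929 mm², x = 70 mm, Ī = 22431.8 mm⁴.
Hole 3 (subtracted): ⌀26, A = 530.929 mm², x = 105 mm, Ī = 22431.8 mm⁴.
Hole 4 (subtracted): ⌀26, A = 530.929 mm², x = 140 mm, Ī = 22431.8 mm⁴.
By symmetry the centroid is at mid-width, x̄ = 87.5 mm.
Transfer each piece to the centroidal y-axis using Ī + A·d² with d = x − 87.5:
  plate: d = 0 mm → contributes +20 097 656 mm⁴
  hole 1: d = -52.5 mm → contributes −1 485 805 mm⁴
  hole 2: d = -17.5 mm → contributes −185 029 mm⁴
  hole 3: d = 17.5 mm → contributes −185 029 mm⁴
  hole 4: d = 52.5 mm → contributes −1 485 805 mm⁴
Total I = 16 755 988 mm⁴.

I_yy ≈ 1.676 × 10⁷ mm⁴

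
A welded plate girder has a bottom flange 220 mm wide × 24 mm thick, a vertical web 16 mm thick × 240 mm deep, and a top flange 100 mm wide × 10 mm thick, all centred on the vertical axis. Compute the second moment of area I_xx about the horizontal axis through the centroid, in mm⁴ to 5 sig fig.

Break the section into simple shapes (no overlaps), measuring from the bottom-left corner of the bounding box.
Bottom plate: 220 × 24, A = 5 280 mm², y = 12 mm, Ī = 253 440 mm⁴.
Web plate: 16 × 240, A = 3 840 mm², y = 144 mm, Ī = 18 432 000 mm⁴.
Top plate: 100 × 10, A = 1 000 mm², y = 269 mm, Ī = 8333.333 mm⁴.
Centroid: ȳ = ΣA·y / ΣA = 87.48221 mm.
Transfer each piece to the horizontal axis through the centroid using Ī + A·d² with d = y − 87.48221:
  bottom plate: d = -75.48221 mm → contributes +30 336 581 mm⁴
  web plate: d = 56.51779 mm → contributes +30 697 959 mm⁴
  top plate: d = 181.5178 mm → contributes +32 957 040 mm⁴
Total I = 93 991 580 mm⁴.

I_xx ≈ 9.3992 × 10⁷ mm⁴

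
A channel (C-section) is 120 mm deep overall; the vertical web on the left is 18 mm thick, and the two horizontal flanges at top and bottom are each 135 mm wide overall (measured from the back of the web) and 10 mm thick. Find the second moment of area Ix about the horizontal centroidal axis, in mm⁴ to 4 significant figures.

Decompose the section into non-overlapping parts with the origin at the bottom-left of its bounding rectangle.
Web: 18 × 120, A = 2 160 mm², y = 60 mm, Ī = 2 592 000 mm⁴.
Top flange (beyond web): 117 × 10, A = 1 170 mm², y = 115 mm, Ī = 9 750 mm⁴.
Bottom flange (beyond web): 117 × 10, A = 1 170 mm², y = 5 mm, Ī = 9 750 mm⁴.
By symmetry the centroid is at mid-height, ȳ = 60 mm.
Transfer each piece to the horizontal centroidal axis using Ī + A·d² with d = y − 60:
  web: d = 0 mm → contributes +2 592 000 mm⁴
  top flange (beyond web): d = 55 mm → contributes +3 549 000 mm⁴
  bottom flange (beyond web): d = -55 mm → contributes +3 549 000 mm⁴
Total I = 9 690 000 mm⁴.

Ix ≈ 9.690 × 10⁶ mm⁴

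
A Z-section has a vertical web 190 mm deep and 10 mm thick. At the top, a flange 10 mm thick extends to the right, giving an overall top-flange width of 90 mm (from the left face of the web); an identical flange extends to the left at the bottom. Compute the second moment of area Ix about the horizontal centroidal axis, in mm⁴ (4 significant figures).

Split into non-overlapping primitives; take the origin at the lower-left of the bounding box.
Web: 10 × 190, A = 1 900 mm², y = 95 mm, Ī = 5 715 833 mm⁴.
Top flange (beyond web): 80 × 10, A = 800 mm², y = 185 mm, Ī = 6666.67 mm⁴.
Bottom flange (beyond web): 80 × 10, A = 800 mm², y = 5 mm, Ī = 6666.67 mm⁴.
Centroid: ȳ = ΣA·y / ΣA = 95 mm.
Transfer each piece to the horizontal centroidal axis using Ī + A·d² with d = y − 95:
  web: d = 0 mm → contributes +5 715 833 mm⁴
  top flange (beyond web): d = 90 mm → contributes +6 486 667 mm⁴
  bottom flange (beyond web): d = -90 mm → contributes +6 486 667 mm⁴
Total I = 18 689 167 mm⁴.

Ix ≈ 1.869 × 10⁷ mm⁴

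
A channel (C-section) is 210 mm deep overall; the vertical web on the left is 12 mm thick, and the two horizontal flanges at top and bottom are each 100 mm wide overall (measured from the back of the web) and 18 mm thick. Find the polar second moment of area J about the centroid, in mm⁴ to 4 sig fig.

Treat the section as a set of non-overlapping primitives; coordinates are from the bounding-box lower-left.
Web: 12 × 210, A = 2 520 mm², y = 105 mm, Ī = 9 261 000 mm⁴.
Top flange (beyond web): 88 × 18, A = 1 584 mm², y = 201 mm, Ī = 42 768 mm⁴.
Bottom flange (beyond web): 88 × 18, A = 1 584 mm², y = 9 mm, Ī = 42 768 mm⁴.
By symmetry the centroid is at mid-height, ȳ = 105 mm.
Transfer each piece to the centroidal x-axis using Ī + A·d² with d = y − 105:
  web: d = 0 mm → contributes +9 261 000 mm⁴
  top flange (beyond web): d = 96 mm → contributes +14 640 912 mm⁴
  bottom flange (beyond web): d = -96 mm → contributes +14 640 912 mm⁴
Total I = 38 542 824 mm⁴.
For the y-axis: x̄ = 33.8481 mm.
Repeating about the centroidal y-axis gives I_y = 5 583 517 mm⁴.
Polar second moment: J = I_x + I_y = 44 126 341 mm⁴.

J ≈ 4.413 × 10⁷ mm⁴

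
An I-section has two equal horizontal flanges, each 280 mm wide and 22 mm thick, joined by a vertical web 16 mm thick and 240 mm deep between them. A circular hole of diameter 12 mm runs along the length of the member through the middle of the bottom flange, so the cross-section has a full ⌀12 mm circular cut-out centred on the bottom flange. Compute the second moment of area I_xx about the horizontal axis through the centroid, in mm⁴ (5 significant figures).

I_xx ≈ 2.2840 × 10⁸ mm⁴

Split into non-overlapping primitives; take the origin at the lower-left of the bounding box.
Bottom flange: 280 × 22, A = 6 160 mm², y = 11 mm, Ī = 248453.3 mm⁴.
Web: 16 × 240, A = 3 840 mm², y = 142 mm, Ī = 18 432 000 mm⁴.
Top flange: 280 × 22, A = 6 160 mm², y = 273 mm, Ī = 248453.3 mm⁴.
Hole (subtracted): ⌀12, A = 113.0973 mm², y = 11 mm, Ī = 1017.876 mm⁴.
Centroid: ȳ = ΣA·y / ΣA = 142.9233 mm.
Transfer each piece to the horizontal axis through the centroid using Ī + A·d² with d = y − 142.9233:
  bottom flange: d = -131.9233 mm → contributes +107 455 561 mm⁴
  web: d = -0.9232779 mm → contributes +18 435 273 mm⁴
  top flange: d = 130.0767 mm → contributes +104 475 368 mm⁴
  hole: d = -131.9233 mm → contributes −1 969 336 mm⁴
Total I = 228 396 866 mm⁴.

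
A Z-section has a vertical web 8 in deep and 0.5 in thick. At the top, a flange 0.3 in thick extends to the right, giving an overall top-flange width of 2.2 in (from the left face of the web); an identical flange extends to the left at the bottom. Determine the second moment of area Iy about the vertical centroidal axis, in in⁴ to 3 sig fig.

Split into non-overlapping primitives; take the origin at the lower-left of the bounding box.
Web: 0.5 × 8, A = 4 in², x = 1.95 in, Ī = 0.083333 in⁴.
Top flange (beyond web): 1.7 × 0.3, A = 0.51 in², x = 3.05 in, Ī = 0.12283 in⁴.
Bottom flange (beyond web): 1.7 × 0.3, A = 0.51 in², x = 0.85 in, Ī = 0.12283 in⁴.
Centroid: x̄ = ΣA·x / ΣA = 1.95 in.
Transfer each piece to the vertical centroidal axis using Ī + A·d² with d = x − 1.95:
  web: d = 0 in → contributes +0.083333 in⁴
  top flange (beyond web): d = 1.1 in → contributes +0.73993 in⁴
  bottom flange (beyond web): d = -1.1 in → contributes +0.73993 in⁴
Total I = 1.5632 in⁴.

Iy ≈ 1.56 in⁴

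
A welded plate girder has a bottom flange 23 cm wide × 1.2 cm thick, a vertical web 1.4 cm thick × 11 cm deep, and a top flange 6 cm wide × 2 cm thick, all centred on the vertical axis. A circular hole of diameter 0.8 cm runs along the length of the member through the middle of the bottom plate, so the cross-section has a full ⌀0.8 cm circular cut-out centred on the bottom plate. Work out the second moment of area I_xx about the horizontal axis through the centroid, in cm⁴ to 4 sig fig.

I_xx ≈ 1538 cm⁴

Decompose the section into non-overlapping parts with the origin at the bottom-left of its bounding rectangle.
Bottom plate: 23 × 1.2, A = 27.6 cm², y = 0.6 cm, Ī = 3.312 cm⁴.
Web plate: 1.4 × 11, A = 15.4 cm², y = 6.7 cm, Ī = 155.283 cm⁴.
Top plate: 6 × 2, A = 12 cm², y = 13.2 cm, Ī = 4 cm⁴.
Hole (subtracted): ⌀0.8, A = 0.502655 cm², y = 0.6 cm, Ī = 0.0201062 cm⁴.
Centroid: ȳ = ΣA·y / ΣA = 5.0982 cm.
Transfer each piece to the horizontal axis through the centroid using Ī + A·d² with d = y − 5.0982:
  bottom plate: d = -4.4982 cm → contributes +561.765 cm⁴
  web plate: d = 1.6018 cm → contributes +194.796 cm⁴
  top plate: d = 8.1018 cm → contributes +791.67 cm⁴
  hole: d = -4.4982 cm → contributes −10.1907 cm⁴
Total I = 1538.04 cm⁴.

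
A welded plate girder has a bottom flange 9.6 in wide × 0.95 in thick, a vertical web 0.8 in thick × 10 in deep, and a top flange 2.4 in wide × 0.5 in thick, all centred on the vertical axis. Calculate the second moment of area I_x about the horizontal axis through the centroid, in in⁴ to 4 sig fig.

Split into non-overlapping primitives; take the origin at the lower-left of the bounding box.
Bottom plate: 9.6 × 0.95, A = 9.12 in², y = 0.475 in, Ī = 0.6859 in⁴.
Web plate: 0.8 × 10, A = 8 in², y = 5.95 in, Ī = 66.6667 in⁴.
Top plate: 2.4 × 0.5, A = 1.2 in², y = 11.2 in, Ī = 0.025 in⁴.
Centroid: ȳ = ΣA·y / ΣA = 3.56834 in.
Transfer each piece to the horizontal axis through the centroid using Ī + A·d² with d = y − 3.56834:
  bottom plate: d = -3.09334 in → contributes +87.953 in⁴
  web plate: d = 2.38166 in → contributes +112.045 in⁴
  top plate: d = 7.63166 in → contributes +69.9157 in⁴
Total I = 269.914 in⁴.

I_x ≈ 269.9 in⁴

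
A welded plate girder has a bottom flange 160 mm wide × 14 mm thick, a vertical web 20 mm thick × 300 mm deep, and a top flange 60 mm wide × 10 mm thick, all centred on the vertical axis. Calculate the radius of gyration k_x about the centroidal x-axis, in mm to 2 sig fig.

Decompose the section into non-overlapping parts with the origin at the bottom-left of its bounding rectangle.
Bottom plate: 160 × 14, A = 2 240 mm², y = 7 mm, Ī = 36 587 mm⁴.
Web plate: 20 × 300, A = 6 000 mm², y = 164 mm, Ī = 45 000 000 mm⁴.
Top plate: 60 × 10, A = 600 mm², y = 319 mm, Ī = 5 000 mm⁴.
Centroid: ȳ = ΣA·y / ΣA = 134.7 mm.
Transfer each piece to the centroidal x-axis using Ī + A·d² with d = y − 134.7:
  bottom plate: d = -127.7 mm → contributes +36 586 405 mm⁴
  web plate: d = 29.26 mm → contributes +50 137 744 mm⁴
  top plate: d = 184.3 mm → contributes +20 376 589 mm⁴
Total I = 107 100 738 mm⁴.
Radius of gyration: k = √(I/A) = √(107 100 738 / 8 840) = 110.1 mm.

k_x ≈ 110 mm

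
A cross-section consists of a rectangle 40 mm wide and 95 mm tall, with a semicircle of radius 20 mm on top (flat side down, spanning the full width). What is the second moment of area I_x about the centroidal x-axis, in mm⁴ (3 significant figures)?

I_x ≈ 4.57 × 10⁶ mm⁴

Decompose the section into non-overlapping parts with the origin at the bottom-left of its bounding rectangle.
Rectangular body: 40 × 95, A = 3 800 mm², y = 47.5 mm, Ī = 2 857 917 mm⁴.
Semicircular cap: semicircle r = 20, A = 628.32 mm², y = 103.49 mm, Ī = 17 561 mm⁴.
Centroid: ȳ = ΣA·y / ΣA = 55.444 mm.
Transfer each piece to the centroidal x-axis using Ī + A·d² with d = y − 55.444:
  rectangular body: d = -7.944 mm → contributes +3 097 722 mm⁴
  semicircular cap: d = 48.044 mm → contributes +1 467 880 mm⁴
Total I = 4 565 602 mm⁴.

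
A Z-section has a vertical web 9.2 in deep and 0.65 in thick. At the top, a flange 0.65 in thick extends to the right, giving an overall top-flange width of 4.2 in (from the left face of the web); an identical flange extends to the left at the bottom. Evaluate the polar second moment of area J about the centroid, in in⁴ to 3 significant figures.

J ≈ 152 in⁴

Break the section into simple shapes (no overlaps), measuring from the bottom-left corner of the bounding box.
Web: 0.65 × 9.2, A = 5.98 in², y = 4.6 in, Ī = 42.179 in⁴.
Top flange (beyond web): 3.55 × 0.65, A = 2.3075 in², y = 8.875 in, Ī = 0.081243 in⁴.
Bottom flange (beyond web): 3.55 × 0.65, A = 2.3075 in², y = 0.325 in, Ī = 0.081243 in⁴.
Centroid: ȳ = ΣA·y / ΣA = 4.6 in.
Transfer each piece to the centroidal x-axis using Ī + A·d² with d = y − 4.6:
  web: d = 0 in → contributes +42.179 in⁴
  top flange (beyond web): d = 4.275 in → contributes +42.252 in⁴
  bottom flange (beyond web): d = -4.275 in → contributes +42.252 in⁴
Total I = 126.68 in⁴.
For the y-axis: x̄ = 3.875 in.
Repeating about the centroidal y-axis gives I_y = 25.409 in⁴.
Polar second moment: J = I_x + I_y = 152.09 in⁴.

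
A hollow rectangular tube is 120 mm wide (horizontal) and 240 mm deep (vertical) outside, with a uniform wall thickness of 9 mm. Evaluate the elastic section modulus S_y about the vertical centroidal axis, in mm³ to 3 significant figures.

Split into non-overlapping primitives; take the origin at the lower-left of the bounding box.
Outer rectangle: 120 × 240, A = 28 800 mm², x = 60 mm, Ī = 34 560 000 mm⁴.
Inner void (subtracted): 102 × 222, A = 22 644 mm², x = 60 mm, Ī = 19 632 348 mm⁴.
By symmetry the centroid is at mid-width, x̄ = 60 mm.
All pieces are centred on the vertical centroidal axis, so I = ΣĪ (holes subtracted) = 14 927 652 mm⁴.
Extreme fibre distance c = 60 mm; S = I/c = 248 794 mm³.

S_y ≈ 2.49 × 10⁵ mm³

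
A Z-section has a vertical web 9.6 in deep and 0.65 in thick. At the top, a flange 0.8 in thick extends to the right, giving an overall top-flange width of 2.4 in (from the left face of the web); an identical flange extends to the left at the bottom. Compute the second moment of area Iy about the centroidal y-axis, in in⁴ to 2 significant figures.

Split into non-overlapping primitives; take the origin at the lower-left of the bounding box.
Web: 0.65 × 9.6, A = 6.24 in², x = 2.075 in, Ī = 0.2197 in⁴.
Top flange (beyond web): 1.75 × 0.8, A = 1.4 in², x = 3.275 in, Ī = 0.3573 in⁴.
Bottom flange (beyond web): 1.75 × 0.8, A = 1.4 in², x = 0.875 in, Ī = 0.3573 in⁴.
Centroid: x̄ = ΣA·x / ΣA = 2.075 in.
Transfer each piece to the centroidal y-axis using Ī + A·d² with d = x − 2.075:
  web: d = 0 in → contributes +0.2197 in⁴
  top flange (beyond web): d = 1.2 in → contributes +2.373 in⁴
  bottom flange (beyond web): d = -1.2 in → contributes +2.373 in⁴
Total I = 4.966 in⁴.

Iy ≈ 5.0 in⁴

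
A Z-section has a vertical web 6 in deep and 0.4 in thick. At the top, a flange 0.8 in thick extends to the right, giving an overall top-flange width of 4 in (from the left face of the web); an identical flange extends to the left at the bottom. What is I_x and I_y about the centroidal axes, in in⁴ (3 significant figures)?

Treat the section as a set of non-overlapping primitives; coordinates are from the bounding-box lower-left.
Web: 0.4 × 6, A = 2.4 in², y = 3 in, Ī = 7.2 in⁴.
Top flange (beyond web): 3.6 × 0.8, A = 2.88 in², y = 5.6 in, Ī = 0.1536 in⁴.
Bottom flange (beyond web): 3.6 × 0.8, A = 2.88 in², y = 0.4 in, Ī = 0.1536 in⁴.
Centroid: ȳ = ΣA·y / ΣA = 3 in.
Transfer each piece to the centroidal x-axis using Ī + A·d² with d = y − 3:
  web: d = 0 in → contributes +7.2 in⁴
  top flange (beyond web): d = 2.6 in → contributes +19.622 in⁴
  bottom flange (beyond web): d = -2.6 in → contributes +19.622 in⁴
Total I = 46.445 in⁴.
For the y-axis: x̄ = 3.8 in.
Repeating about the centroidal y-axis gives I_y = 29.293 in⁴.

I_x ≈ 46.4 in⁴, I_y ≈ 29.3 in⁴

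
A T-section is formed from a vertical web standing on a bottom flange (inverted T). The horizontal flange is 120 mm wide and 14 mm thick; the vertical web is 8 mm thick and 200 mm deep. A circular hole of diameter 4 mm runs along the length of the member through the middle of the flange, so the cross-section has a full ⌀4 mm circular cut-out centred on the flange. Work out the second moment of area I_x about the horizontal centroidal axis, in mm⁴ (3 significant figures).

Split into non-overlapping primitives; take the origin at the lower-left of the bounding box.
Flange: 120 × 14, A = 1 680 mm², y = 7 mm, Ī = 27 440 mm⁴.
Web: 8 × 200, A = 1 600 mm², y = 114 mm, Ī = 5 333 333 mm⁴.
Hole (subtracted): ⌀4, A = 12.566 mm², y = 7 mm, Ī = 12.566 mm⁴.
Centroid: ȳ = ΣA·y / ΣA = 59.396 mm.
Transfer each piece to the horizontal centroidal axis using Ī + A·d² with d = y − 59.396:
  flange: d = -52.396 mm → contributes +4 639 588 mm⁴
  web: d = 54.604 mm → contributes +10 103 912 mm⁴
  hole: d = -52.396 mm → contributes −34 511 mm⁴
Total I = 14 708 989 mm⁴.

I_x ≈ 1.47 × 10⁷ mm⁴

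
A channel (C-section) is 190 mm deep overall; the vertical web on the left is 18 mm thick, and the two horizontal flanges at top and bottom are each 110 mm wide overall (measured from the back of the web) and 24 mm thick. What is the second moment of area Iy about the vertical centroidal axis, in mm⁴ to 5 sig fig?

Split into non-overlapping primitives; take the origin at the lower-left of the bounding box.
Web: 18 × 190, A = 3 420 mm², x = 9 mm, Ī = 92 340 mm⁴.
Top flange (beyond web): 92 × 24, A = 2 208 mm², x = 64 mm, Ī = 1 557 376 mm⁴.
Bottom flange (beyond web): 92 × 24, A = 2 208 mm², x = 64 mm, Ī = 1 557 376 mm⁴.
Centroid: x̄ = ΣA·x / ΣA = 39.99541 mm.
Transfer each piece to the vertical centroidal axis using Ī + A·d² with d = x − 39.99541:
  web: d = -30.99541 mm → contributes +3 377 986 mm⁴
  top flange (beyond web): d = 24.00459 mm → contributes +2 829 671 mm⁴
  bottom flange (beyond web): d = 24.00459 mm → contributes +2 829 671 mm⁴
Total I = 9 037 328 mm⁴.

Iy ≈ 9.0373 × 10⁶ mm⁴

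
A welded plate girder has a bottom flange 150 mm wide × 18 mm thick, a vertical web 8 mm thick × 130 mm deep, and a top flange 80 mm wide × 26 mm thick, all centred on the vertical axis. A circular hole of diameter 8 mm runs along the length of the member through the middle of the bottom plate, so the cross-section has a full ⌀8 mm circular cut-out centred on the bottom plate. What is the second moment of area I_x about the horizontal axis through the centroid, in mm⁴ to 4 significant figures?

Split into non-overlapping primitives; take the origin at the lower-left of the bounding box.
Bottom plate: 150 × 18, A = 2 700 mm², y = 9 mm, Ī = 72 900 mm⁴.
Web plate: 8 × 130, A = 1 040 mm², y = 83 mm, Ī = 1 464 667 mm⁴.
Top plate: 80 × 26, A = 2 080 mm², y = 161 mm, Ī = 117 173 mm⁴.
Hole (subtracted): ⌀8, A = 50.2655 mm², y = 9 mm, Ī = 201.062 mm⁴.
Centroid: ȳ = ΣA·y / ΣA = 77.1349 mm.
Transfer each piece to the horizontal axis through the centroid using Ī + A·d² with d = y − 77.1349:
  bottom plate: d = -68.1349 mm → contributes +12 607 266 mm⁴
  web plate: d = 5.86515 mm → contributes +1 500 443 mm⁴
  top plate: d = 83.8651 mm → contributes +14 746 569 mm⁴
  hole: d = -68.1349 mm → contributes −233 551 mm⁴
Total I = 28 620 726 mm⁴.

I_x ≈ 2.862 × 10⁷ mm⁴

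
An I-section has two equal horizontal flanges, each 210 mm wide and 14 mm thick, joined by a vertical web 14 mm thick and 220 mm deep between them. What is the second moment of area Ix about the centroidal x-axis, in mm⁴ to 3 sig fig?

Treat the section as a set of non-overlapping primitives; coordinates are from the bounding-box lower-left.
Bottom flange: 210 × 14, A = 2 940 mm², y = 7 mm, Ī = 48 020 mm⁴.
Web: 14 × 220, A = 3 080 mm², y = 124 mm, Ī = 12 422 667 mm⁴.
Top flange: 210 × 14, A = 2 940 mm², y = 241 mm, Ī = 48 020 mm⁴.
By symmetry the centroid is at mid-height, ȳ = 124 mm.
Transfer each piece to the centroidal x-axis using Ī + A·d² with d = y − 124:
  bottom flange: d = -117 mm → contributes +40 293 680 mm⁴
  web: d = 0 mm → contributes +12 422 667 mm⁴
  top flange: d = 117 mm → contributes +40 293 680 mm⁴
Total I = 93 010 027 mm⁴.

Ix ≈ 9.30 × 10⁷ mm⁴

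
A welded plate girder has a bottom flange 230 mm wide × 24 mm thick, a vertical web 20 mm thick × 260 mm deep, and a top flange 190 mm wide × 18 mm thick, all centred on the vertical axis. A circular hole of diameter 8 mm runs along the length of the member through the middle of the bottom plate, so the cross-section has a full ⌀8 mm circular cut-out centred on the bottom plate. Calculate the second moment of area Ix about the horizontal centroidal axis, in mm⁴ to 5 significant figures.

Break the section into simple shapes (no overlaps), measuring from the bottom-left corner of the bounding box.
Bottom plate: 230 × 24, A = 5 520 mm², y = 12 mm, Ī = 264 960 mm⁴.
Web plate: 20 × 260, A = 5 200 mm², y = 154 mm, Ī = 29 293 333 mm⁴.
Top plate: 190 × 18, A = 3 420 mm², y = 293 mm, Ī = 92 340 mm⁴.
Hole (subtracted): ⌀8, A = 50.26548 mm², y = 12 mm, Ī = 201.0619 mm⁴.
Centroid: ȳ = ΣA·y / ΣA = 132.6141 mm.
Transfer each piece to the horizontal centroidal axis using Ī + A·d² with d = y − 132.6141:
  bottom plate: d = -120.6141 mm → contributes +80 568 540 mm⁴
  web plate: d = 21.38595 mm → contributes +31 671 599 mm⁴
  top plate: d = 160.3859 mm → contributes +88 067 229 mm⁴
  hole: d = -120.6141 mm → contributes −731450.7 mm⁴
Total I = 199 575 917 mm⁴.

Ix ≈ 1.9958 × 10⁸ mm⁴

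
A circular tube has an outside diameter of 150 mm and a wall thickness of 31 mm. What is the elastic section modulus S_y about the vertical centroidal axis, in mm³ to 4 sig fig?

Treat the section as a set of non-overlapping primitives; coordinates are from the bounding-box lower-left.
Outer circle: ⌀150, A = 17671.5 mm², x = 75 mm, Ī = 24 850 489 mm⁴.
Bore (subtracted): ⌀88, A = 6082.12 mm², x = 75 mm, Ī = 2 943 748 mm⁴.
By symmetry the centroid is at mid-width, x̄ = 75 mm.
All pieces are centred on the vertical centroidal axis, so I = ΣĪ (holes subtracted) = 21 906 741 mm⁴.
Extreme fibre distance c = 75 mm; S = I/c = 292 090 mm³.

S_y ≈ 2.921 × 10⁵ mm³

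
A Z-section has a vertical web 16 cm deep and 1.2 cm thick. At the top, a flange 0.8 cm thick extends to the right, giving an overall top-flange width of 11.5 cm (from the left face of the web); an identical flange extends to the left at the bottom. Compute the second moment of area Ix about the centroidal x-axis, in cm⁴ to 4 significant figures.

Treat the section as a set of non-overlapping primitives; coordinates are from the bounding-box lower-left.
Web: 1.2 × 16, A = 19.2 cm², y = 8 cm, Ī = 409.6 cm⁴.
Top flange (beyond web): 10.3 × 0.8, A = 8.24 cm², y = 15.6 cm, Ī = 0.439467 cm⁴.
Bottom flange (beyond web): 10.3 × 0.8, A = 8.24 cm², y = 0.4 cm, Ī = 0.439467 cm⁴.
Centroid: ȳ = ΣA·y / ΣA = 8 cm.
Transfer each piece to the centroidal x-axis using Ī + A·d² with d = y − 8:
  web: d = 0 cm → contributes +409.6 cm⁴
  top flange (beyond web): d = 7.6 cm → contributes +476.382 cm⁴
  bottom flange (beyond web): d = -7.6 cm → contributes +476.382 cm⁴
Total I = 1362.36 cm⁴.

Ix ≈ 1362 cm⁴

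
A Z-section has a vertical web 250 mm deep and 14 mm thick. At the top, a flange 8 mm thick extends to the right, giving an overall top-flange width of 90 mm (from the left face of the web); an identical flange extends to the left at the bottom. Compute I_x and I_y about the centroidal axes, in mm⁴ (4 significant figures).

I_x ≈ 3.604 × 10⁷ mm⁴, I_y ≈ 3.105 × 10⁶ mm⁴

Treat the section as a set of non-overlapping primitives; coordinates are from the bounding-box lower-left.
Web: 14 × 250, A = 3 500 mm², y = 125 mm, Ī = 18 229 167 mm⁴.
Top flange (beyond web): 76 × 8, A = 608 mm², y = 246 mm, Ī = 3242.67 mm⁴.
Bottom flange (beyond web): 76 × 8, A = 608 mm², y = 4 mm, Ī = 3242.67 mm⁴.
Centroid: ȳ = ΣA·y / ΣA = 125 mm.
Transfer each piece to the centroidal x-axis using Ī + A·d² with d = y − 125:
  web: d = 0 mm → contributes +18 229 167 mm⁴
  top flange (beyond web): d = 121 mm → contributes +8 904 971 mm⁴
  bottom flange (beyond web): d = -121 mm → contributes +8 904 971 mm⁴
Total I = 36 039 108 mm⁴.
For the y-axis: x̄ = 83 mm.
Repeating about the centroidal y-axis gives I_y = 3 104 868 mm⁴.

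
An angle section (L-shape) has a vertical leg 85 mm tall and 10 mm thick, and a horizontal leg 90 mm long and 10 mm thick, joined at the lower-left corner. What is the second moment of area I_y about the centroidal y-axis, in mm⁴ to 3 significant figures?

Split into non-overlapping primitives; take the origin at the lower-left of the bounding box.
Vertical leg: 10 × 85, A = 850 mm², x = 5 mm, Ī = 7083.3 mm⁴.
Horizontal leg (remainder): 80 × 10, A = 800 mm², x = 50 mm, Ī = 426 667 mm⁴.
Centroid: x̄ = ΣA·x / ΣA = 26.818 mm.
Transfer each piece to the centroidal y-axis using Ī + A·d² with d = x − 26.818:
  vertical leg: d = -21.818 mm → contributes +411 711 mm⁴
  horizontal leg (remainder): d = 23.182 mm → contributes +856 584 mm⁴
Total I = 1 268 295 mm⁴.

I_y ≈ 1.27 × 10⁶ mm⁴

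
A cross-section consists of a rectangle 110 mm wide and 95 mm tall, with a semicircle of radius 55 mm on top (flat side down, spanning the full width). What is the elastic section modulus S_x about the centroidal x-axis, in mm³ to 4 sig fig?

Treat the section as a set of non-overlapping primitives; coordinates are from the bounding-box lower-left.
Rectangular body: 110 × 95, A = 10 450 mm², y = 47.5 mm, Ī = 7 859 271 mm⁴.
Semicircular cap: semicircle r = 55, A = 4751.66 mm², y = 118.343 mm, Ī = 1 004 345 mm⁴.
Centroid: ȳ = ΣA·y / ΣA = 69.6437 mm.
Transfer each piece to the centroidal x-axis using Ī + A·d² with d = y − 69.6437:
  rectangular body: d = -22.1437 mm → contributes +12 983 344 mm⁴
  semicircular cap: d = 48.6991 mm → contributes +12 273 371 mm⁴
Total I = 25 256 715 mm⁴.
Extreme fibre distance c = 80.3563 mm; S = I/c = 314 309 mm³.

S_x ≈ 3.143 × 10⁵ mm³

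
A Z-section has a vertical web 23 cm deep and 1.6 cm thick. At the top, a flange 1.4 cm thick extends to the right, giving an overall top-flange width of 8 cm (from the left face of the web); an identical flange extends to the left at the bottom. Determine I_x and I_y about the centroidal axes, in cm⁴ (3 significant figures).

Decompose the section into non-overlapping parts with the origin at the bottom-left of its bounding rectangle.
Web: 1.6 × 23, A = 36.8 cm², y = 11.5 cm, Ī = 1622.3 cm⁴.
Top flange (beyond web): 6.4 × 1.4, A = 8.96 cm², y = 22.3 cm, Ī = 1.4635 cm⁴.
Bottom flange (beyond web): 6.4 × 1.4, A = 8.96 cm², y = 0.7 cm, Ī = 1.4635 cm⁴.
Centroid: ȳ = ΣA·y / ΣA = 11.5 cm.
Transfer each piece to the centroidal x-axis using Ī + A·d² with d = y − 11.5:
  web: d = 0 cm → contributes +1622.3 cm⁴
  top flange (beyond web): d = 10.8 cm → contributes +1046.6 cm⁴
  bottom flange (beyond web): d = -10.8 cm → contributes +1046.6 cm⁴
Total I = 3715.4 cm⁴.
For the y-axis: x̄ = 7.2 cm.
Repeating about the centroidal y-axis gives I_y = 355.74 cm⁴.

I_x ≈ 3720 cm⁴, I_y ≈ 356 cm⁴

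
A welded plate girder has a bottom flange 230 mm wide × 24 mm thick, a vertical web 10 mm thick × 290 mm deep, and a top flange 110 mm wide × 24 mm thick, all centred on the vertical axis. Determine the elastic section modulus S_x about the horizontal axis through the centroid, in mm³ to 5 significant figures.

Split into non-overlapping primitives; take the origin at the lower-left of the bounding box.
Bottom plate: 230 × 24, A = 5 520 mm², y = 12 mm, Ī = 264 960 mm⁴.
Web plate: 10 × 290, A = 2 900 mm², y = 169 mm, Ī = 20 324 167 mm⁴.
Top plate: 110 × 24, A = 2 640 mm², y = 326 mm, Ī = 126 720 mm⁴.
Centroid: ȳ = ΣA·y / ΣA = 128.1175 mm.
Transfer each piece to the horizontal axis through the centroid using Ī + A·d² with d = y − 128.1175:
  bottom plate: d = -116.1175 mm → contributes +74 692 684 mm⁴
  web plate: d = 40.88246 mm → contributes +25 171 156 mm⁴
  top plate: d = 197.8825 mm → contributes +103 502 435 mm⁴
Total I = 203 366 274 mm⁴.
Extreme fibre distance c = 209.8825 mm; S = I/c = 968953.2 mm³.

S_x ≈ 9.6895 × 10⁵ mm³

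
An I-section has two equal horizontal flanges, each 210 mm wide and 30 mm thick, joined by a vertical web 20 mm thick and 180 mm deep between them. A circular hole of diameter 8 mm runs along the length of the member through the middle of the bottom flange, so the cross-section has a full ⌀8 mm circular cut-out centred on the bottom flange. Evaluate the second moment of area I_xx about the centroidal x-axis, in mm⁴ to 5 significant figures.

Treat the section as a set of non-overlapping primitives; coordinates are from the bounding-box lower-left.
Bottom flange: 210 × 30, A = 6 300 mm², y = 15 mm, Ī = 472 500 mm⁴.
Web: 20 × 180, A = 3 600 mm², y = 120 mm, Ī = 9 720 000 mm⁴.
Top flange: 210 × 30, A = 6 300 mm², y = 225 mm, Ī = 472 500 mm⁴.
Hole (subtracted): ⌀8, A = 50.26548 mm², y = 15 mm, Ī = 201.0619 mm⁴.
Centroid: ȳ = ΣA·y / ΣA = 120.3268 mm.
Transfer each piece to the centroidal x-axis using Ī + A·d² with d = y − 120.3268:
  bottom flange: d = -105.3268 mm → contributes +70 363 041 mm⁴
  web: d = -0.3268088 mm → contributes +9 720 384 mm⁴
  top flange: d = 104.6732 mm → contributes +69 498 305 mm⁴
  hole: d = -105.3268 mm → contributes −557833.1 mm⁴
Total I = 149 023 897 mm⁴.

I_xx ≈ 1.4902 × 10⁸ mm⁴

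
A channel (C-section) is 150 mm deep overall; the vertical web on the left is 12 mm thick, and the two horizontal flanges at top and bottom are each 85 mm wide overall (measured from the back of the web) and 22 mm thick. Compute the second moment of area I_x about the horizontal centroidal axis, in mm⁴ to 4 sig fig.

Break the section into simple shapes (no overlaps), measuring from the bottom-left corner of the bounding box.
Web: 12 × 150, A = 1 800 mm², y = 75 mm, Ī = 3 375 000 mm⁴.
Top flange (beyond web): 73 × 22, A = 1 606 mm², y = 139 mm, Ī = 64775.3 mm⁴.
Bottom flange (beyond web): 73 × 22, A = 1 606 mm², y = 11 mm, Ī = 64775.3 mm⁴.
By symmetry the centroid is at mid-height, ȳ = 75 mm.
Transfer each piece to the horizontal centroidal axis using Ī + A·d² with d = y − 75:
  web: d = 0 mm → contributes +3 375 000 mm⁴
  top flange (beyond web): d = 64 mm → contributes +6 642 951 mm⁴
  bottom flange (beyond web): d = -64 mm → contributes +6 642 951 mm⁴
Total I = 16 660 903 mm⁴.

I_x ≈ 1.666 × 10⁷ mm⁴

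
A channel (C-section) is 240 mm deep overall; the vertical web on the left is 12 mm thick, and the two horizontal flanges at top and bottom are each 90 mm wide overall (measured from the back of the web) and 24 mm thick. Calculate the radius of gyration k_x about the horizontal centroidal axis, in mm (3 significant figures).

Break the section into simple shapes (no overlaps), measuring from the bottom-left corner of the bounding box.
Web: 12 × 240, A = 2 880 mm², y = 120 mm, Ī = 13 824 000 mm⁴.
Top flange (beyond web): 78 × 24, A = 1 872 mm², y = 228 mm, Ī = 89 856 mm⁴.
Bottom flange (beyond web): 78 × 24, A = 1 872 mm², y = 12 mm, Ī = 89 856 mm⁴.
By symmetry the centroid is at mid-height, ȳ = 120 mm.
Transfer each piece to the horizontal centroidal axis using Ī + A·d² with d = y − 120:
  web: d = 0 mm → contributes +13 824 000 mm⁴
  top flange (beyond web): d = 108 mm → contributes +21 924 864 mm⁴
  bottom flange (beyond web): d = -108 mm → contributes +21 924 864 mm⁴
Total I = 57 673 728 mm⁴.
Radius of gyration: k = √(I/A) = √(57 673 728 / 6 624) = 93.31 mm.

k_x ≈ 93.3 mm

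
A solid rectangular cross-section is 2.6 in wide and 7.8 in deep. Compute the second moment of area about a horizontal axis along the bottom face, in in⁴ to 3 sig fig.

I_base ≈ 411 in⁴

The section: 2.6 × 7.8, A = 20.28 in², y = 3.9 in, Ī = 102.82 in⁴.
Transfer it to the base of the section using Ī + A·d² with d = y − 0:
  the section: d = 3.9 in → contributes +411.28 in⁴
Total I = 411.28 in⁴.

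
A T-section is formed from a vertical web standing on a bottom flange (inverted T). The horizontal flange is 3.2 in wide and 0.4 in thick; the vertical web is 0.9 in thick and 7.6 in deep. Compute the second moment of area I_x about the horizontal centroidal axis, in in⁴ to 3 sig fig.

Break the section into simple shapes (no overlaps), measuring from the bottom-left corner of the bounding box.
Flange: 3.2 × 0.4, A = 1.28 in², y = 0.2 in, Ī = 0.017067 in⁴.
Web: 0.9 × 7.6, A = 6.84 in², y = 4.2 in, Ī = 32.923 in⁴.
Centroid: ȳ = ΣA·y / ΣA = 3.5695 in.
Transfer each piece to the horizontal centroidal axis using Ī + A·d² with d = y − 3.5695:
  flange: d = -3.3695 in → contributes +14.549 in⁴
  web: d = 0.63054 in → contributes +35.643 in⁴
Total I = 50.192 in⁴.

I_x ≈ 50.2 in⁴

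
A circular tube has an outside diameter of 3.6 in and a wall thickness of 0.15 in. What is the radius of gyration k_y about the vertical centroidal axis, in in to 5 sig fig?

k_y ≈ 1.2209 in

Split into non-overlapping primitives; take the origin at the lower-left of the bounding box.
Outer circle: ⌀3.6, A = 10.17876 in², x = 1.8 in, Ī = 8.244796 in⁴.
Bore (subtracted): ⌀3.3, A = 8.552986 in², x = 1.8 in, Ī = 5.821376 in⁴.
By symmetry the centroid is at mid-width, x̄ = 1.8 in.
All pieces are centred on the vertical centroidal axis, so I = ΣĪ (holes subtracted) = 2.42342 in⁴.
Radius of gyration: k = √(I/A) = √(2.42342 / 1.625774) = 1.220912 in.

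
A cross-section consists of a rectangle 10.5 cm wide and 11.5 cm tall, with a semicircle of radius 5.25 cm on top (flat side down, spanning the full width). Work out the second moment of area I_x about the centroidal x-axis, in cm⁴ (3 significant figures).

I_x ≈ 3440 cm⁴

Break the section into simple shapes (no overlaps), measuring from the bottom-left corner of the bounding box.
Rectangular body: 10.5 × 11.5, A = 120.75 cm², y = 5.75 cm, Ī = 1330.8 cm⁴.
Semicircular cap: semicircle r = 5.25, A = 43.295 cm², y = 13.728 cm, Ī = 83.381 cm⁴.
Centroid: ȳ = ΣA·y / ΣA = 7.8556 cm.
Transfer each piece to the centroidal x-axis using Ī + A·d² with d = y − 7.8556:
  rectangular body: d = -2.1056 cm → contributes +1866.1 cm⁴
  semicircular cap: d = 5.8726 cm → contributes +1576.5 cm⁴
Total I = 3442.6 cm⁴.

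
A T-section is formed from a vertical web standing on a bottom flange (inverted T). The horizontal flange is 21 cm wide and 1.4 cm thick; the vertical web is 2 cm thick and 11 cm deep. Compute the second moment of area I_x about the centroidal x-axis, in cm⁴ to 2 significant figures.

I_x ≈ 710 cm⁴

Treat the section as a set of non-overlapping primitives; coordinates are from the bounding-box lower-left.
Flange: 21 × 1.4, A = 29.4 cm², y = 0.7 cm, Ī = 4.802 cm⁴.
Web: 2 × 11, A = 22 cm², y = 6.9 cm, Ī = 221.8 cm⁴.
Centroid: ȳ = ΣA·y / ΣA = 3.354 cm.
Transfer each piece to the centroidal x-axis using Ī + A·d² with d = y − 3.354:
  flange: d = -2.654 cm → contributes +211.8 cm⁴
  web: d = 3.546 cm → contributes +498.5 cm⁴
Total I = 710.4 cm⁴.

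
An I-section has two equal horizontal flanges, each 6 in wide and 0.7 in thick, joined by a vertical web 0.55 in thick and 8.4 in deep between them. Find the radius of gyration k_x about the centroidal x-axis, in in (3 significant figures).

Treat the section as a set of non-overlapping primitives; coordinates are from the bounding-box lower-left.
Bottom flange: 6 × 0.7, A = 4.2 in², y = 0.35 in, Ī = 0.1715 in⁴.
Web: 0.55 × 8.4, A = 4.62 in², y = 4.9 in, Ī = 27.166 in⁴.
Top flange: 6 × 0.7, A = 4.2 in², y = 9.45 in, Ī = 0.1715 in⁴.
By symmetry the centroid is at mid-height, ȳ = 4.9 in.
Transfer each piece to the centroidal x-axis using Ī + A·d² with d = y − 4.9:
  bottom flange: d = -4.55 in → contributes +87.122 in⁴
  web: d = 0 in → contributes +27.166 in⁴
  top flange: d = 4.55 in → contributes +87.122 in⁴
Total I = 201.41 in⁴.
Radius of gyration: k = √(I/A) = √(201.41 / 13.02) = 3.9331 in.

k_x ≈ 3.93 in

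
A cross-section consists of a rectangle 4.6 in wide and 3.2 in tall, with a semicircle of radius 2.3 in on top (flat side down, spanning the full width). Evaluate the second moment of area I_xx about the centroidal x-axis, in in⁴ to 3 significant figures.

I_xx ≈ 50.9 in⁴

Split into non-overlapping primitives; take the origin at the lower-left of the bounding box.
Rectangular body: 4.6 × 3.2, A = 14.72 in², y = 1.6 in, Ī = 12.561 in⁴.
Semicircular cap: semicircle r = 2.3, A = 8.3095 in², y = 4.1762 in, Ī = 3.0714 in⁴.
Centroid: ȳ = ΣA·y / ΣA = 2.5295 in.
Transfer each piece to the centroidal x-axis using Ī + A·d² with d = y − 2.5295:
  rectangular body: d = -0.92953 in → contributes +25.279 in⁴
  semicircular cap: d = 1.6466 in → contributes +25.602 in⁴
Total I = 50.881 in⁴.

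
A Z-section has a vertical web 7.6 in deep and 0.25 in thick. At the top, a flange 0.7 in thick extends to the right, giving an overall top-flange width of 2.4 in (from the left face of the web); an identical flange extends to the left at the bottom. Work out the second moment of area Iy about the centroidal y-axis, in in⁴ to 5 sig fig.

Iy ≈ 5.5038 in⁴

Treat the section as a set of non-overlapping primitives; coordinates are from the bounding-box lower-left.
Web: 0.25 × 7.6, A = 1.9 in², x = 2.275 in, Ī = 0.009895833 in⁴.
Top flange (beyond web): 2.15 × 0.7, A = 1.505 in², x = 3.475 in, Ī = 0.5797385 in⁴.
Bottom flange (beyond web): 2.15 × 0.7, A = 1.505 in², x = 1.075 in, Ī = 0.5797385 in⁴.
Centroid: x̄ = ΣA·x / ΣA = 2.275 in.
Transfer each piece to the centroidal y-axis using Ī + A·d² with d = x − 2.275:
  web: d = 0 in → contributes +0.009895833 in⁴
  top flange (beyond web): d = 1.2 in → contributes +2.746939 in⁴
  bottom flange (beyond web): d = -1.2 in → contributes +2.746939 in⁴
Total I = 5.503773 in⁴.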